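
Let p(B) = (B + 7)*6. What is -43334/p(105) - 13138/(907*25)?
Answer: -495713593/7618800 ≈ -65.065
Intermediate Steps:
p(B) = 42 + 6*B (p(B) = (7 + B)*6 = 42 + 6*B)
-43334/p(105) - 13138/(907*25) = -43334/(42 + 6*105) - 13138/(907*25) = -43334/(42 + 630) - 13138/22675 = -43334/672 - 13138*1/22675 = -43334*1/672 - 13138/22675 = -21667/336 - 13138/22675 = -495713593/7618800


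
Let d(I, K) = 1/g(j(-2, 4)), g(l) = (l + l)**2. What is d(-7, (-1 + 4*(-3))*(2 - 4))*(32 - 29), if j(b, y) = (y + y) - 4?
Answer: 3/64 ≈ 0.046875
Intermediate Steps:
j(b, y) = -4 + 2*y (j(b, y) = 2*y - 4 = -4 + 2*y)
g(l) = 4*l**2 (g(l) = (2*l)**2 = 4*l**2)
d(I, K) = 1/64 (d(I, K) = 1/(4*(-4 + 2*4)**2) = 1/(4*(-4 + 8)**2) = 1/(4*4**2) = 1/(4*16) = 1/64)
d(-7, (-1 + 4*(-3))*(2 - 4))*(32 - 29) = (32 - 29)/64 = (1/64)*3 = 3/64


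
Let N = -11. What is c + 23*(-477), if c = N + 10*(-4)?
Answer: -11022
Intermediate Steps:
c = -51 (c = -11 + 10*(-4) = -11 - 40 = -51)
c + 23*(-477) = -51 + 23*(-477) = -51 - 10971 = -11022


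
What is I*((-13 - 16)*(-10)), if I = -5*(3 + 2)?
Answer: -7250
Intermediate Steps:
I = -25 (I = -5*5 = -25)
I*((-13 - 16)*(-10)) = -25*(-13 - 16)*(-10) = -(-725)*(-10) = -25*290 = -7250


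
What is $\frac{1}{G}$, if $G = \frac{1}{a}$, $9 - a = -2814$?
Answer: $2823$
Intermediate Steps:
$a = 2823$ ($a = 9 - -2814 = 9 + 2814 = 2823$)
$G = \frac{1}{2823} \approx 0.00035423$
$\frac{1}{G} = \frac{1}{\frac{1}{2823}} = 2823$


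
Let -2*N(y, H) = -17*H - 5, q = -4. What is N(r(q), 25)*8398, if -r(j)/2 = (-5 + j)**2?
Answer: 1805570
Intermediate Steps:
r(j) = -2*(-5 + j)**2
N(y, H) = 5/2 + 17*H/2 (N(y, H) = -(-17*H - 5)/2 = -(-5 - 17*H)/2 = 5/2 + 17*H/2)
N(r(q), 25)*8398 = (5/2 + (17/2)*25)*8398 = (5/2 + 425/2)*8398 = 215*8398 = 1805570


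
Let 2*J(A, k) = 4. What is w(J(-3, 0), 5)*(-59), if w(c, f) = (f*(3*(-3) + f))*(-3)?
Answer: -3540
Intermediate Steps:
J(A, k) = 2 (J(A, k) = (1/2)*4 = 2)
w(c, f) = -3*f*(-9 + f) (w(c, f) = (f*(-9 + f))*(-3) = -3*f*(-9 + f))
w(J(-3, 0), 5)*(-59) = (3*5*(9 - 1*5))*(-59) = (3*5*(9 - 5))*(-59) = (3*5*4)*(-59) = 60*(-59) = -3540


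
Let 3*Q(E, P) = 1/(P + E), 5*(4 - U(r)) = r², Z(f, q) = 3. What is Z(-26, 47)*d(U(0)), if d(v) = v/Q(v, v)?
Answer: 288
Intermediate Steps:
U(r) = 4 - r²/5
Q(E, P) = 1/(3*(E + P)) (Q(E, P) = 1/(3*(P + E)) = 1/(3*(E + P)))
d(v) = 6*v² (d(v) = v/((1/(3*(v + v)))) = v/((1/(3*((2*v))))) = v/(((1/(2*v))/3)) = v/((1/(6*v))) = v*(6*v) = 6*v²)
Z(-26, 47)*d(U(0)) = 3*(6*(4 - ⅕*0²)²) = 3*(6*(4 - ⅕*0)²) = 3*(6*(4 + 0)²) = 3*(6*4²) = 3*(6*16) = 3*96 = 288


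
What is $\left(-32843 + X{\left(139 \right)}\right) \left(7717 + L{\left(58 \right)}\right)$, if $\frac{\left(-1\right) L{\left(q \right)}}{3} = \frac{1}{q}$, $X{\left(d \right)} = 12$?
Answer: $- \frac{14694597473}{58} \approx -2.5336 \cdot 10^{8}$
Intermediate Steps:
$L{\left(q \right)} = - \frac{3}{q}$
$\left(-32843 + X{\left(139 \right)}\right) \left(7717 + L{\left(58 \right)}\right) = \left(-32843 + 12\right) \left(7717 - \frac{3}{58}\right) = - 32831 \left(7717 - \frac{3}{58}\right) = \left(-32831\right) \frac{447583}{58} = - \frac{14694597473}{58}$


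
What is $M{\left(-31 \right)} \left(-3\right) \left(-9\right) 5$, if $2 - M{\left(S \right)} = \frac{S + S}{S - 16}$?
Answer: $\frac{4320}{47} \approx 91.915$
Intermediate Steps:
$M{\left(S \right)} = 2 - \frac{2 S}{-16 + S}$ ($M{\left(S \right)} = 2 - \frac{S + S}{S - 16} = 2 - \frac{2 S}{-16 + S}$)
$M{\left(-31 \right)} \left(-3\right) \left(-9\right) 5 = - \frac{32}{-16 - 31} \left(-3\right) \left(-9\right) 5 = - \frac{32}{-47} \cdot 27 \cdot 5 = \left(-32\right) \left(- \frac{1}{47}\right) 135 = \frac{32}{47} \cdot 135 = \frac{4320}{47}$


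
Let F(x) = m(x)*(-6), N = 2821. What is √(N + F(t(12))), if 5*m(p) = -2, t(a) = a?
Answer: √70585/5 ≈ 53.136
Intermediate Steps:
m(p) = -⅖ (m(p) = (⅕)*(-2) = -⅖)
F(x) = 12/5 (F(x) = -⅖*(-6) = 12/5)
√(N + F(t(12))) = √(2821 + 12/5) = √(14117/5) = √70585/5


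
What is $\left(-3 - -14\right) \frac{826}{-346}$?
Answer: $- \frac{4543}{173} \approx -26.26$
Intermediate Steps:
$\left(-3 - -14\right) \frac{826}{-346} = \left(-3 + 14\right) 826 \left(- \frac{1}{346}\right) = 11 \left(- \frac{413}{173}\right) = - \frac{4543}{173}$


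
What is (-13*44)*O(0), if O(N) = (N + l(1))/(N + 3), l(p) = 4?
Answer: -2288/3 ≈ -762.67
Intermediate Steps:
O(N) = (4 + N)/(3 + N) (O(N) = (N + 4)/(N + 3) = (4 + N)/(3 + N))
(-13*44)*O(0) = (-13*44)*((4 + 0)/(3 + 0)) = -572*4/3 = -2288/3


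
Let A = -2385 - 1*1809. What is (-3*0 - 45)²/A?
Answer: -225/466 ≈ -0.48283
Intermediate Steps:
A = -4194 (A = -2385 - 1809 = -4194)
(-3*0 - 45)²/A = (-3*0 - 45)²/(-4194) = (0 - 45)²*(-1/4194) = (-45)²*(-1/4194) = 2025*(-1/4194) = -225/466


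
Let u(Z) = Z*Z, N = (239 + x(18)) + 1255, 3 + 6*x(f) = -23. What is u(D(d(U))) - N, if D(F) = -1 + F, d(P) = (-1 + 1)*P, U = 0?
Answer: -4466/3 ≈ -1488.7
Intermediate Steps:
x(f) = -13/3 (x(f) = -½ + (⅙)*(-23) = -½ - 23/6 = -13/3)
d(P) = 0 (d(P) = 0*P = 0)
N = 4469/3 (N = (239 - 13/3) + 1255 = 704/3 + 1255 = 4469/3 ≈ 1489.7)
u(Z) = Z²
u(D(d(U))) - N = (-1 + 0)² - 1*4469/3 = (-1)² - 4469/3 = 1 - 4469/3 = -4466/3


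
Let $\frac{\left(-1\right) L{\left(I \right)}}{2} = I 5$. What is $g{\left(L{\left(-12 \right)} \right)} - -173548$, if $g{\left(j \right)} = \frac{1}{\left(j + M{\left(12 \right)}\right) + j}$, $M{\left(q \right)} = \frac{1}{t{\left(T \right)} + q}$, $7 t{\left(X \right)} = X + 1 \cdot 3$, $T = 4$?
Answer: $\frac{541643321}{3121} \approx 1.7355 \cdot 10^{5}$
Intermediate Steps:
$t{\left(X \right)} = \frac{3}{7} + \frac{X}{7}$ ($t{\left(X \right)} = \frac{X + 1 \cdot 3}{7} = \frac{X + 3}{7} = \frac{3 + X}{7} = \frac{3}{7} + \frac{X}{7}$)
$M{\left(q \right)} = \frac{1}{1 + q}$ ($M{\left(q \right)} = \frac{1}{\left(\frac{3}{7} + \frac{1}{7} \cdot 4\right) + q} = \frac{1}{\left(\frac{3}{7} + \frac{4}{7}\right) + q} = \frac{1}{1 + q}$)
$L{\left(I \right)} = - 10 I$ ($L{\left(I \right)} = - 2 I 5 = - 2 \cdot 5 I = - 10 I$)
$g{\left(j \right)} = \frac{1}{\frac{1}{13} + 2 j}$ ($g{\left(j \right)} = \frac{1}{\left(j + \frac{1}{1 + 12}\right) + j} = \frac{1}{\left(j + \frac{1}{13}\right) + j} = \frac{1}{\left(\frac{1}{13} + j\right) + j} = \frac{1}{\frac{1}{13} + 2 j}$)
$g{\left(L{\left(-12 \right)} \right)} - -173548 = \frac{13}{1 + 26 \left(\left(-10\right) \left(-12\right)\right)} - -173548 = \frac{13}{1 + 26 \cdot 120} + 173548 = \frac{13}{1 + 3120} + 173548 = \frac{13}{3121} + 173548 = \frac{541643321}{3121}$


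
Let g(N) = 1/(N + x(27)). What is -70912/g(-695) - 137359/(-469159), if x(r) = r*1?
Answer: 22223694146703/469159 ≈ 4.7369e+7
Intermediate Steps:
x(r) = r
g(N) = 1/(27 + N) (g(N) = 1/(N + 27) = 1/(27 + N))
-70912/g(-695) - 137359/(-469159) = -70912/(1/(27 - 695)) - 137359/(-469159) = -70912/(1/(-668)) - 137359*(-1/469159) = -70912/(-1/668) + 137359/469159 = -70912*(-668) + 137359/469159 = 47369216 + 137359/469159 = 22223694146703/469159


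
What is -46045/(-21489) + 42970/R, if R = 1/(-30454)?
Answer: -28120685431775/21489 ≈ -1.3086e+9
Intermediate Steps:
R = -1/30454 ≈ -3.2836e-5
-46045/(-21489) + 42970/R = -46045/(-21489) + 42970/(-1/30454) = -46045*(-1/21489) + 42970*(-30454) = 46045/21489 - 1308608380 = -28120685431775/21489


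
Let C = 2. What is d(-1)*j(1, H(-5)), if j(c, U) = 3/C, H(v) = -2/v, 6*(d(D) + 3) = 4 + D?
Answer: -15/4 ≈ -3.7500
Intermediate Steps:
d(D) = -7/3 + D/6 (d(D) = -3 + (4 + D)/6 = -3 + (⅔ + D/6) = -7/3 + D/6)
j(c, U) = 3/2
d(-1)*j(1, H(-5)) = (-7/3 + (⅙)*(-1))*(3/2) = (-7/3 - ⅙)*(3/2) = -5/2*3/2 = -15/4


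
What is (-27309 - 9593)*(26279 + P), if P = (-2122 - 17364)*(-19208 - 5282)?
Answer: -17611052137938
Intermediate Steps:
P = 477212140 (P = -19486*(-24490) = 477212140)
(-27309 - 9593)*(26279 + P) = (-27309 - 9593)*(26279 + 477212140) = -36902*477238419 = -17611052137938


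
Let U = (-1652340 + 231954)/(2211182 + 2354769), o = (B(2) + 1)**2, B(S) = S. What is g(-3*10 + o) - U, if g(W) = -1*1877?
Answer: -8568869641/4565951 ≈ -1876.7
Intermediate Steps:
o = 9 (o = (2 + 1)**2 = 3**2 = 9)
g(W) = -1877
U = -1420386/4565951 ≈ -0.31108
g(-3*10 + o) - U = -1877 - 1*(-1420386/4565951) = -1877 + 1420386/4565951 = -8568869641/4565951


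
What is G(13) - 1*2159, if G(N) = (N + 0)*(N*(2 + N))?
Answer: 376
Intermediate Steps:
G(N) = N²*(2 + N) (G(N) = N*(N*(2 + N)) = N²*(2 + N))
G(13) - 1*2159 = 13²*(2 + 13) - 1*2159 = 169*15 - 2159 = 2535 - 2159 = 376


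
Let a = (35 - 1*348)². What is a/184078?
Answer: 97969/184078 ≈ 0.53221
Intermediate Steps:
a = 97969 (a = (35 - 348)² = (-313)² = 97969)
a/184078 = 97969/184078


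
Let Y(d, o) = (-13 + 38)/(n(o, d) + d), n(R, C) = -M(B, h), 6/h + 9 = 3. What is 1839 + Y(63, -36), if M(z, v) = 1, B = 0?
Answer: 114043/62 ≈ 1839.4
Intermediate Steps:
h = -1 (h = 6/(-9 + 3) = 6/(-6) = 6*(-⅙) = -1)
n(R, C) = -1 (n(R, C) = -1*1 = -1)
Y(d, o) = 25/(-1 + d) (Y(d, o) = (-13 + 38)/(-1 + d) = 25/(-1 + d))
1839 + Y(63, -36) = 1839 + 25/(-1 + 63) = 1839 + 25/62 = 114043/62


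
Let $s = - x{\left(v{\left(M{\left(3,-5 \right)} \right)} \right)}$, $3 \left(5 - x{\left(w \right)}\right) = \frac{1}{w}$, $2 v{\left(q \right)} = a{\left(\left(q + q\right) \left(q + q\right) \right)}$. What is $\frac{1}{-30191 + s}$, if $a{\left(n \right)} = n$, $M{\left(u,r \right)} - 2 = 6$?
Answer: $- \frac{384}{11595263} \approx -3.3117 \cdot 10^{-5}$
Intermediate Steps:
$M{\left(u,r \right)} = 8$ ($M{\left(u,r \right)} = 2 + 6 = 8$)
$v{\left(q \right)} = 2 q^{2}$ ($v{\left(q \right)} = \frac{\left(q + q\right) \left(q + q\right)}{2} = \frac{2 q 2 q}{2} = \frac{4 q^{2}}{2} = 2 q^{2}$)
$x{\left(w \right)} = 5 - \frac{1}{3 w}$
$s = - \frac{1919}{384}$ ($s = - (5 - \frac{1}{3 \cdot 2 \cdot 8^{2}}) = - (5 - \frac{1}{3 \cdot 2 \cdot 64}) = - (5 - \frac{1}{3 \cdot 128}) = - (5 - \frac{1}{384}) = \left(-1\right) \frac{1919}{384} = - \frac{1919}{384} \approx -4.9974$)
$\frac{1}{-30191 + s} = \frac{1}{-30191 - \frac{1919}{384}} = \frac{1}{- \frac{11595263}{384}} = - \frac{384}{11595263}$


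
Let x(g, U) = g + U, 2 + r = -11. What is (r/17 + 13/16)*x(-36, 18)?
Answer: -117/136 ≈ -0.86029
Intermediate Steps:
r = -13 (r = -2 - 11 = -13)
x(g, U) = U + g
(r/17 + 13/16)*x(-36, 18) = (-13/17 + 13/16)*(18 - 36) = (-13*1/17 + 13*(1/16))*(-18) = (-13/17 + 13/16)*(-18) = (13/272)*(-18) = -117/136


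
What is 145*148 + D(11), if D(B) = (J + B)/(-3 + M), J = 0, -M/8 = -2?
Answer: 278991/13 ≈ 21461.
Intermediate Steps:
M = 16 (M = -8*(-2) = 16)
D(B) = B/13 (D(B) = (0 + B)/(-3 + 16) = B/13)
145*148 + D(11) = 145*148 + (1/13)*11 = 21460 + 11/13 = 278991/13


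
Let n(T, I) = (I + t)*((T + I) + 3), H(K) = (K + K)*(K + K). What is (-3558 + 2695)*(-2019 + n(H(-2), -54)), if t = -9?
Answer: -160518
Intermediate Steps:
H(K) = 4*K² (H(K) = (2*K)*(2*K) = 4*K²)
n(T, I) = (-9 + I)*(3 + I + T) (n(T, I) = (I - 9)*((T + I) + 3) = (-9 + I)*((I + T) + 3) = (-9 + I)*(3 + I + T))
(-3558 + 2695)*(-2019 + n(H(-2), -54)) = (-3558 + 2695)*(-2019 + (-27 + (-54)² - 36*(-2)² - 6*(-54) - 216*(-2)²)) = -863*(-2019 + (-27 + 2916 - 36*4 + 324 - 216*4)) = -863*(-2019 + (-27 + 2916 - 9*16 + 324 - 54*16)) = -863*(-2019 + (-27 + 2916 - 144 + 324 - 864)) = -863*(-2019 + 2205) = -863*186 = -160518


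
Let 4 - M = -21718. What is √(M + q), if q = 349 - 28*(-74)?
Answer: √24143 ≈ 155.38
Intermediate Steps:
q = 2421 (q = 349 + 2072 = 2421)
M = 21722 (M = 4 - 1*(-21718) = 4 + 21718 = 21722)
√(M + q) = √(21722 + 2421) = √24143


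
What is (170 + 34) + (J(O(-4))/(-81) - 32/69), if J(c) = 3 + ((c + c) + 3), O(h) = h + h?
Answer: 379418/1863 ≈ 203.66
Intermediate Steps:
O(h) = 2*h
J(c) = 6 + 2*c (J(c) = 3 + (2*c + 3) = 3 + (3 + 2*c) = 6 + 2*c)
(170 + 34) + (J(O(-4))/(-81) - 32/69) = (170 + 34) + ((6 + 2*(2*(-4)))/(-81) - 32/69) = 204 + ((6 + 2*(-8))*(-1/81) - 32*1/69) = 204 + ((6 - 16)*(-1/81) - 32/69) = 204 + (-10*(-1/81) - 32/69) = 204 + (10/81 - 32/69) = 204 - 634/1863 = 379418/1863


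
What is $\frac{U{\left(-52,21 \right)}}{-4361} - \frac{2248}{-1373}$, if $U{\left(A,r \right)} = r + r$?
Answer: $\frac{1392266}{855379} \approx 1.6277$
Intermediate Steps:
$U{\left(A,r \right)} = 2 r$
$\frac{U{\left(-52,21 \right)}}{-4361} - \frac{2248}{-1373} = \frac{2 \cdot 21}{-4361} - \frac{2248}{-1373} = 42 \left(- \frac{1}{4361}\right) - - \frac{2248}{1373} = - \frac{6}{623} + \frac{2248}{1373} = \frac{1392266}{855379}$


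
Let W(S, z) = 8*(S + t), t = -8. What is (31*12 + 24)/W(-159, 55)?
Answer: -99/334 ≈ -0.29641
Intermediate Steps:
W(S, z) = -64 + 8*S (W(S, z) = 8*(S - 8) = 8*(-8 + S) = -64 + 8*S)
(31*12 + 24)/W(-159, 55) = (31*12 + 24)/(-64 + 8*(-159)) = (372 + 24)/(-64 - 1272) = 396/(-1336) = 396*(-1/1336) = -99/334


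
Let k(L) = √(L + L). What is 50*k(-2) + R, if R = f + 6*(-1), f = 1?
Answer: -5 + 100*I ≈ -5.0 + 100.0*I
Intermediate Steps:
R = -5 (R = 1 + 6*(-1) = 1 - 6 = -5)
k(L) = √2*√L (k(L) = √(2*L) = √2*√L)
50*k(-2) + R = 50*(√2*√(-2)) - 5 = 50*(√2*(I*√2)) - 5 = 50*(2*I) - 5 = 100*I - 5 = -5 + 100*I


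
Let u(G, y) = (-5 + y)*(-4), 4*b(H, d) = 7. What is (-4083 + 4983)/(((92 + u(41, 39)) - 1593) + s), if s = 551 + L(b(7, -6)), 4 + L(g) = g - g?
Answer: -90/109 ≈ -0.82569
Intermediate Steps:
b(H, d) = 7/4 (b(H, d) = (¼)*7 = 7/4)
u(G, y) = 20 - 4*y
L(g) = -4 (L(g) = -4 + (g - g) = -4 + 0 = -4)
s = 547 (s = 551 - 4 = 547)
(-4083 + 4983)/(((92 + u(41, 39)) - 1593) + s) = (-4083 + 4983)/(((92 + (20 - 4*39)) - 1593) + 547) = 900/(((92 + (20 - 156)) - 1593) + 547) = 900/(((92 - 136) - 1593) + 547) = 900/((-44 - 1593) + 547) = 900/(-1637 + 547) = 900/(-1090) = 900*(-1/1090) = -90/109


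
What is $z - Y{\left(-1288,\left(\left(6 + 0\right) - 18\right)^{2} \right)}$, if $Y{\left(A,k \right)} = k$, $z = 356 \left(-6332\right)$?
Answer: $-2254336$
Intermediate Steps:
$z = -2254192$
$z - Y{\left(-1288,\left(\left(6 + 0\right) - 18\right)^{2} \right)} = -2254192 - \left(\left(6 + 0\right) - 18\right)^{2} = -2254192 - \left(6 - 18\right)^{2} = -2254192 - \left(-12\right)^{2} = -2254192 - 144 = -2254336$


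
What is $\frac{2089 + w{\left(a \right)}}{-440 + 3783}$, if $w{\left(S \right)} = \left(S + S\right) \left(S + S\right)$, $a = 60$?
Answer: $\frac{16489}{3343} \approx 4.9324$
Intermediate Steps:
$w{\left(S \right)} = 4 S^{2}$ ($w{\left(S \right)} = 2 S 2 S = 4 S^{2}$)
$\frac{2089 + w{\left(a \right)}}{-440 + 3783} = \frac{2089 + 4 \cdot 60^{2}}{-440 + 3783} = \frac{2089 + 4 \cdot 3600}{3343} = \left(2089 + 14400\right) \frac{1}{3343} = 16489 \cdot \frac{1}{3343} = \frac{16489}{3343}$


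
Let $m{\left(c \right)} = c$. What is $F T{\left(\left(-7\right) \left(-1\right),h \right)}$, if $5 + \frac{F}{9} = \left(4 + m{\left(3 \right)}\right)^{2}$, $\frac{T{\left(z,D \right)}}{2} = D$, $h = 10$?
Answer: $7920$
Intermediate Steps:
$T{\left(z,D \right)} = 2 D$
$F = 396$ ($F = -45 + 9 \left(4 + 3\right)^{2} = -45 + 9 \cdot 7^{2} = -45 + 9 \cdot 49 = -45 + 441 = 396$)
$F T{\left(\left(-7\right) \left(-1\right),h \right)} = 396 \cdot 2 \cdot 10 = 396 \cdot 20 = 7920$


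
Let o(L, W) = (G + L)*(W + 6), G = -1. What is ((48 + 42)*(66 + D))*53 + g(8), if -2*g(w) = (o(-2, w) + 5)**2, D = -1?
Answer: 618731/2 ≈ 3.0937e+5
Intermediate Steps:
o(L, W) = (-1 + L)*(6 + W) (o(L, W) = (-1 + L)*(W + 6) = (-1 + L)*(6 + W))
g(w) = -(-13 - 3*w)**2/2 (g(w) = -((-6 - w + 6*(-2) - 2*w) + 5)**2/2 = -((-6 - w - 12 - 2*w) + 5)**2/2 = -((-18 - 3*w) + 5)**2/2 = -(-13 - 3*w)**2/2)
((48 + 42)*(66 + D))*53 + g(8) = ((48 + 42)*(66 - 1))*53 - (13 + 3*8)**2/2 = (90*65)*53 - (13 + 24)**2/2 = 5850*53 - 1/2*37**2 = 310050 - 1/2*1369 = 310050 - 1369/2 = 618731/2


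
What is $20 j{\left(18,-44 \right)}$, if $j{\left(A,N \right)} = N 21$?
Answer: $-18480$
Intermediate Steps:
$j{\left(A,N \right)} = 21 N$
$20 j{\left(18,-44 \right)} = 20 \cdot 21 \left(-44\right) = 20 \left(-924\right) = -18480$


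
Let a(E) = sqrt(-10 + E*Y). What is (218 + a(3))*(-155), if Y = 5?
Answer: -33790 - 155*sqrt(5) ≈ -34137.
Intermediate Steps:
a(E) = sqrt(-10 + 5*E) (a(E) = sqrt(-10 + E*5) = sqrt(-10 + 5*E))
(218 + a(3))*(-155) = (218 + sqrt(-10 + 5*3))*(-155) = (218 + sqrt(-10 + 15))*(-155) = (218 + sqrt(5))*(-155) = -33790 - 155*sqrt(5)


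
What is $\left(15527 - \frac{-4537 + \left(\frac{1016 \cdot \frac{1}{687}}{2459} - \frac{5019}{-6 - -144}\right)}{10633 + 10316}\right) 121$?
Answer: $\frac{3058548867053589613}{1627932502782} \approx 1.8788 \cdot 10^{6}$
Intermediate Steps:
$\left(15527 - \frac{-4537 + \left(\frac{1016 \cdot \frac{1}{687}}{2459} - \frac{5019}{-6 - -144}\right)}{10633 + 10316}\right) 121 = \left(15527 - \frac{-4537 + \left(1016 \cdot \frac{1}{687} \cdot \frac{1}{2459} - \frac{5019}{-6 + 144}\right)}{20949}\right) 121 = \left(15527 - \left(-4537 + \left(\frac{1016}{687} \cdot \frac{1}{2459} - \frac{5019}{138}\right)\right) \frac{1}{20949}\right) 121 = \left(15527 - \left(-4537 + \left(\frac{1016}{1689333} - \frac{1673}{46}\right)\right) \frac{1}{20949}\right) 121 = \left(15527 - \left(-4537 - \frac{2826207373}{77709318}\right) \frac{1}{20949}\right) 121 = \left(15527 - \left(- \frac{355393383139}{77709318}\right) \frac{1}{20949}\right) 121 = \left(15527 - - \frac{355393383139}{1627932502782}\right) 121 = \left(15527 + \frac{355393383139}{1627932502782}\right) 121 = \frac{25277263364079253}{1627932502782} \cdot 121 = \frac{3058548867053589613}{1627932502782}$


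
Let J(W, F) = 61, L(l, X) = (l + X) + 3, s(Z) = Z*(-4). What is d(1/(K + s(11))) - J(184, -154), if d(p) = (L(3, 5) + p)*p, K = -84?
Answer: -1000831/16384 ≈ -61.086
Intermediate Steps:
s(Z) = -4*Z
L(l, X) = 3 + X + l (L(l, X) = (X + l) + 3 = 3 + X + l)
d(p) = p*(11 + p) (d(p) = ((3 + 5 + 3) + p)*p = (11 + p)*p = p*(11 + p))
d(1/(K + s(11))) - J(184, -154) = (11 + 1/(-84 - 4*11))/(-84 - 4*11) - 1*61 = (11 + 1/(-84 - 44))/(-84 - 44) - 61 = (11 + 1/(-128))/(-128) - 61 = -(11 - 1/128)/128 - 61 = -1/128*1407/128 - 61 = -1407/16384 - 61 = -1000831/16384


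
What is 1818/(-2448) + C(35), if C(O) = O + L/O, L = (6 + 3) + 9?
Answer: 165513/4760 ≈ 34.772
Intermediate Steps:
L = 18 (L = 9 + 9 = 18)
C(O) = O + 18/O
1818/(-2448) + C(35) = 1818/(-2448) + (35 + 18/35) = 1818*(-1/2448) + (35 + 18*(1/35)) = -101/136 + (35 + 18/35) = -101/136 + 1243/35 = 165513/4760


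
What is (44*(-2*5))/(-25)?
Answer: 88/5 ≈ 17.600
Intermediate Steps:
(44*(-2*5))/(-25) = (44*(-10))*(-1/25) = -440*(-1/25) = 88/5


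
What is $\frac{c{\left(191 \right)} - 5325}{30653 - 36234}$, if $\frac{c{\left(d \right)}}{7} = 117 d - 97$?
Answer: $- \frac{150425}{5581} \approx -26.953$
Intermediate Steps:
$c{\left(d \right)} = -679 + 819 d$ ($c{\left(d \right)} = 7 \left(117 d - 97\right) = 7 \left(-97 + 117 d\right) = -679 + 819 d$)
$\frac{c{\left(191 \right)} - 5325}{30653 - 36234} = \frac{\left(-679 + 819 \cdot 191\right) - 5325}{30653 - 36234} = \frac{\left(-679 + 156429\right) - 5325}{-5581} = \left(155750 - 5325\right) \left(- \frac{1}{5581}\right) = 150425 \left(- \frac{1}{5581}\right) = - \frac{150425}{5581}$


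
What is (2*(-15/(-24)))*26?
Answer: 65/2 ≈ 32.500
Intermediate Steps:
(2*(-15/(-24)))*26 = (2*(-15*(-1/24)))*26 = (2*(5/8))*26 = (5/4)*26 = 65/2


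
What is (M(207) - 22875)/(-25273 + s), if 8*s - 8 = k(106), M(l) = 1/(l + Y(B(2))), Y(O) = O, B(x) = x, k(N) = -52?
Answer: 9561748/10566413 ≈ 0.90492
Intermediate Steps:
M(l) = 1/(2 + l) (M(l) = 1/(l + 2) = 1/(2 + l))
s = -11/2 (s = 1 + (⅛)*(-52) = 1 - 13/2 = -11/2 ≈ -5.5000)
(M(207) - 22875)/(-25273 + s) = (1/(2 + 207) - 22875)/(-25273 - 11/2) = (1/209 - 22875)/(-50557/2) = (1/209 - 22875)*(-2/50557) = -4780874/209*(-2/50557) = 9561748/10566413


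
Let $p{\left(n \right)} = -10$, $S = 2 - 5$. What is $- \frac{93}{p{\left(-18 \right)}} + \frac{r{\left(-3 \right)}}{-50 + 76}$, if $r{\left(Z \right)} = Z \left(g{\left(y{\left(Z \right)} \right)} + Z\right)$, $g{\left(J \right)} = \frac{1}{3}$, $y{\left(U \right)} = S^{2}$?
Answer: $\frac{1249}{130} \approx 9.6077$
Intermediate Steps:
$S = -3$
$y{\left(U \right)} = 9$ ($y{\left(U \right)} = \left(-3\right)^{2} = 9$)
$g{\left(J \right)} = \frac{1}{3}$
$r{\left(Z \right)} = Z \left(\frac{1}{3} + Z\right)$
$- \frac{93}{p{\left(-18 \right)}} + \frac{r{\left(-3 \right)}}{-50 + 76} = - \frac{93}{-10} + \frac{\left(-3\right) \left(\frac{1}{3} - 3\right)}{-50 + 76} = \left(-93\right) \left(- \frac{1}{10}\right) + \frac{\left(-3\right) \left(- \frac{8}{3}\right)}{26} = \frac{93}{10} + 8 \cdot \frac{1}{26} = \frac{93}{10} + \frac{4}{13} = \frac{1249}{130}$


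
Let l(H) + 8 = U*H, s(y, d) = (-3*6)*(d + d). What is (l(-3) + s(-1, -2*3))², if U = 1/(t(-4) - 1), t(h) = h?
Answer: 1087849/25 ≈ 43514.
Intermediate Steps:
s(y, d) = -36*d
U = -⅕ (U = 1/(-4 - 1) = 1/(-5) = -⅕ ≈ -0.20000)
l(H) = -8 - H/5
(l(-3) + s(-1, -2*3))² = ((-8 - ⅕*(-3)) - (-72)*3)² = ((-8 + ⅗) - 36*(-6))² = (-37/5 + 216)² = (1043/5)² = 1087849/25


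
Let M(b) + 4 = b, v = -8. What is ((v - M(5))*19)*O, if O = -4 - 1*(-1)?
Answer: 513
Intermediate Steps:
M(b) = -4 + b
O = -3 (O = -4 + 1 = -3)
((v - M(5))*19)*O = ((-8 - (-4 + 5))*19)*(-3) = ((-8 - 1*1)*19)*(-3) = ((-8 - 1)*19)*(-3) = -9*19*(-3) = -171*(-3) = 513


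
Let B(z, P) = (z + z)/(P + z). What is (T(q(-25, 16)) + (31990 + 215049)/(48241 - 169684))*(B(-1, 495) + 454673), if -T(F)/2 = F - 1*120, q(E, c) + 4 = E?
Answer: 4036548131284250/29996421 ≈ 1.3457e+8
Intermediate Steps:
q(E, c) = -4 + E
T(F) = 240 - 2*F (T(F) = -2*(F - 1*120) = -2*(F - 120) = -2*(-120 + F) = 240 - 2*F)
B(z, P) = 2*z/(P + z) (B(z, P) = (2*z)/(P + z) = 2*z/(P + z))
(T(q(-25, 16)) + (31990 + 215049)/(48241 - 169684))*(B(-1, 495) + 454673) = ((240 - 2*(-4 - 25)) + (31990 + 215049)/(48241 - 169684))*(2*(-1)/(495 - 1) + 454673) = ((240 - 2*(-29)) + 247039/(-121443))*(2*(-1)/494 + 454673) = ((240 + 58) + 247039*(-1/121443))*(2*(-1)*(1/494) + 454673) = (298 - 247039/121443)*(-1/247 + 454673) = (35942975/121443)*(112304230/247) = 4036548131284250/29996421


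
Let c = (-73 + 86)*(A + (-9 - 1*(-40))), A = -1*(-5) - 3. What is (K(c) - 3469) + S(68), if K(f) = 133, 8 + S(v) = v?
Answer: -3276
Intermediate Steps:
S(v) = -8 + v
A = 2 (A = 5 - 3 = 2)
c = 429 (c = (-73 + 86)*(2 + (-9 - 1*(-40))) = 13*(2 + (-9 + 40)) = 13*(2 + 31) = 13*33 = 429)
(K(c) - 3469) + S(68) = (133 - 3469) + (-8 + 68) = -3336 + 60 = -3276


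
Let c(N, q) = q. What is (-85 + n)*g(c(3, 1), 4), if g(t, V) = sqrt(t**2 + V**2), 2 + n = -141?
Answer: -228*sqrt(17) ≈ -940.07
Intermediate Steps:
n = -143 (n = -2 - 141 = -143)
g(t, V) = sqrt(V**2 + t**2)
(-85 + n)*g(c(3, 1), 4) = (-85 - 143)*sqrt(4**2 + 1**2) = -228*sqrt(16 + 1) = -228*sqrt(17)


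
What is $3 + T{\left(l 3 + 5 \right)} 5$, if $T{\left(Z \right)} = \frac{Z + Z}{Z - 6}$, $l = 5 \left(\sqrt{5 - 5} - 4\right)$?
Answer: $\frac{733}{61} \approx 12.016$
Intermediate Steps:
$l = -20$ ($l = 5 \left(\sqrt{0} - 4\right) = 5 \left(0 - 4\right) = 5 \left(-4\right) = -20$)
$T{\left(Z \right)} = \frac{2 Z}{-6 + Z}$
$3 + T{\left(l 3 + 5 \right)} 5 = 3 + \frac{2 \left(\left(-20\right) 3 + 5\right)}{-6 + \left(\left(-20\right) 3 + 5\right)} 5 = 3 + \frac{2 \left(-60 + 5\right)}{-6 + \left(-60 + 5\right)} 5 = 3 + 2 \left(-55\right) \frac{1}{-6 - 55} \cdot 5 = 3 + 2 \left(-55\right) \frac{1}{-61} \cdot 5 = 3 + 2 \left(-55\right) \left(- \frac{1}{61}\right) 5 = 3 + \frac{110}{61} \cdot 5 = 3 + \frac{550}{61} = \frac{733}{61}$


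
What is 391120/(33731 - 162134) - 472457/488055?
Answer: -83850989257/20889242055 ≈ -4.0141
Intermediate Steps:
391120/(33731 - 162134) - 472457/488055 = 391120/(-128403) - 472457*1/488055 = 391120*(-1/128403) - 472457/488055 = -391120/128403 - 472457/488055 = -83850989257/20889242055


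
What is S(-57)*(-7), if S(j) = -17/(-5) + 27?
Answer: -1064/5 ≈ -212.80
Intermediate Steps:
S(j) = 152/5 (S(j) = -17*(-⅕) + 27 = 17/5 + 27 = 152/5)
S(-57)*(-7) = (152/5)*(-7) = -1064/5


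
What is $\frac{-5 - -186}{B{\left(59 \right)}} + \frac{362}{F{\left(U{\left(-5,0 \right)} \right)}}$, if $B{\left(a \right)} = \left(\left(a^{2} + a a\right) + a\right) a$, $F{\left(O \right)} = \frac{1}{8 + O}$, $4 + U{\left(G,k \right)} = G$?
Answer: $- \frac{149954337}{414239} \approx -362.0$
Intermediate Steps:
$U{\left(G,k \right)} = -4 + G$
$B{\left(a \right)} = a \left(a + 2 a^{2}\right)$ ($B{\left(a \right)} = \left(\left(a^{2} + a^{2}\right) + a\right) a = \left(2 a^{2} + a\right) a = \left(a + 2 a^{2}\right) a = a \left(a + 2 a^{2}\right)$)
$\frac{-5 - -186}{B{\left(59 \right)}} + \frac{362}{F{\left(U{\left(-5,0 \right)} \right)}} = \frac{-5 - -186}{59^{2} \left(1 + 2 \cdot 59\right)} + \frac{362}{\frac{1}{8 - 9}} = \frac{-5 + 186}{3481 \left(1 + 118\right)} + \frac{362}{\frac{1}{8 - 9}} = \frac{181}{3481 \cdot 119} + \frac{362}{\frac{1}{-1}} = \frac{181}{414239} + \frac{362}{-1} = 181 \cdot \frac{1}{414239} + 362 \left(-1\right) = \frac{181}{414239} - 362 = - \frac{149954337}{414239}$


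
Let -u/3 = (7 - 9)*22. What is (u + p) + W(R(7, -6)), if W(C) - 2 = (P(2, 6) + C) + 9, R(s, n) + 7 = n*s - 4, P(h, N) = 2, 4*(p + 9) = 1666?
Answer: 999/2 ≈ 499.50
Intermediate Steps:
p = 815/2 (p = -9 + (1/4)*1666 = -9 + 833/2 = 815/2 ≈ 407.50)
R(s, n) = -11 + n*s (R(s, n) = -7 + (n*s - 4) = -7 + (-4 + n*s) = -11 + n*s)
u = 132 (u = -3*(7 - 9)*22 = -(-6)*22 = -3*(-44) = 132)
W(C) = 13 + C (W(C) = 2 + ((2 + C) + 9) = 2 + (11 + C) = 13 + C)
(u + p) + W(R(7, -6)) = (132 + 815/2) + (13 + (-11 - 6*7)) = 1079/2 + (13 + (-11 - 42)) = 1079/2 + (13 - 53) = 1079/2 - 40 = 999/2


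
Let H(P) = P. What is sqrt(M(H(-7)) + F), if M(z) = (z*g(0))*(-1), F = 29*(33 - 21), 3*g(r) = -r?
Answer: 2*sqrt(87) ≈ 18.655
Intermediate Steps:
g(r) = -r/3 (g(r) = (-r)/3 = -r/3)
F = 348 (F = 29*12 = 348)
M(z) = 0 (M(z) = (z*(-1/3*0))*(-1) = (z*0)*(-1) = 0*(-1) = 0)
sqrt(M(H(-7)) + F) = sqrt(0 + 348) = sqrt(348) = 2*sqrt(87)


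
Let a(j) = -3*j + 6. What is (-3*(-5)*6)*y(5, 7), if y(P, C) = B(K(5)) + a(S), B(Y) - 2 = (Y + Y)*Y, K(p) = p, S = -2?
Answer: 5760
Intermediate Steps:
B(Y) = 2 + 2*Y**2 (B(Y) = 2 + (Y + Y)*Y = 2 + (2*Y)*Y = 2 + 2*Y**2)
a(j) = 6 - 3*j
y(P, C) = 64 (y(P, C) = (2 + 2*5**2) + (6 - 3*(-2)) = (2 + 2*25) + (6 + 6) = (2 + 50) + 12 = 52 + 12 = 64)
(-3*(-5)*6)*y(5, 7) = (-3*(-5)*6)*64 = (15*6)*64 = 90*64 = 5760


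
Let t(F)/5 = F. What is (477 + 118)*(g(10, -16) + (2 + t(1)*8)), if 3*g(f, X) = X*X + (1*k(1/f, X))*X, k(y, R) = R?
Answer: 379610/3 ≈ 1.2654e+5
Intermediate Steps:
t(F) = 5*F
g(f, X) = 2*X²/3 (g(f, X) = (X*X + (1*X)*X)/3 = (X² + X*X)/3 = (X² + X²)/3 = (2*X²)/3 = 2*X²/3)
(477 + 118)*(g(10, -16) + (2 + t(1)*8)) = (477 + 118)*((⅔)*(-16)² + (2 + (5*1)*8)) = 595*((⅔)*256 + (2 + 5*8)) = 595*(512/3 + (2 + 40)) = 595*(512/3 + 42) = 595*(638/3) = 379610/3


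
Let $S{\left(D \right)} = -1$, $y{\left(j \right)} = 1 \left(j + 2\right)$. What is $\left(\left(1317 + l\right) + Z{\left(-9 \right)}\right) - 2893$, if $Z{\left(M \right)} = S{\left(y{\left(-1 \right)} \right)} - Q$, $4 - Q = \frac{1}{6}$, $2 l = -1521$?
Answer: $- \frac{7024}{3} \approx -2341.3$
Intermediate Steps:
$l = - \frac{1521}{2}$ ($l = \frac{1}{2} \left(-1521\right) = - \frac{1521}{2} \approx -760.5$)
$y{\left(j \right)} = 2 + j$ ($y{\left(j \right)} = 1 \left(2 + j\right) = 2 + j$)
$Q = \frac{23}{6}$ ($Q = 4 - \frac{1}{6} = \frac{23}{6} \approx 3.8333$)
$Z{\left(M \right)} = - \frac{29}{6}$ ($Z{\left(M \right)} = -1 - \frac{23}{6} = - \frac{29}{6}$)
$\left(\left(1317 + l\right) + Z{\left(-9 \right)}\right) - 2893 = \left(\left(1317 - \frac{1521}{2}\right) - \frac{29}{6}\right) - 2893 = \left(\frac{1113}{2} - \frac{29}{6}\right) - 2893 = \frac{1655}{3} - 2893 = - \frac{7024}{3}$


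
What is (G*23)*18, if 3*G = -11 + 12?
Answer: 138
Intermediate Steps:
G = 1/3 (G = (-11 + 12)/3 = (1/3)*1 = 1/3 ≈ 0.33333)
(G*23)*18 = ((1/3)*23)*18 = (23/3)*18 = 138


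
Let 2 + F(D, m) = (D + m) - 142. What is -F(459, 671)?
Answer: -986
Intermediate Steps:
F(D, m) = -144 + D + m (F(D, m) = -2 + ((D + m) - 142) = -2 + (-142 + D + m) = -144 + D + m)
-F(459, 671) = -(-144 + 459 + 671) = -1*986 = -986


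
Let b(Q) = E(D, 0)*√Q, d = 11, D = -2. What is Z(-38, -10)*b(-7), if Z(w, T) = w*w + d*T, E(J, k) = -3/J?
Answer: 2001*I*√7 ≈ 5294.1*I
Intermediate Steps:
Z(w, T) = w² + 11*T (Z(w, T) = w*w + 11*T = w² + 11*T)
b(Q) = 3*√Q/2 (b(Q) = (-3/(-2))*√Q = (-3*(-½))*√Q = 3*√Q/2)
Z(-38, -10)*b(-7) = ((-38)² + 11*(-10))*(3*√(-7)/2) = (1444 - 110)*(3*(I*√7)/2) = 1334*(3*I*√7/2) = 2001*I*√7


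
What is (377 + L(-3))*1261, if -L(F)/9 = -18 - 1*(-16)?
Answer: 498095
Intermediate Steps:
L(F) = 18 (L(F) = -9*(-18 - 1*(-16)) = -9*(-18 + 16) = -9*(-2) = 18)
(377 + L(-3))*1261 = (377 + 18)*1261 = 395*1261 = 498095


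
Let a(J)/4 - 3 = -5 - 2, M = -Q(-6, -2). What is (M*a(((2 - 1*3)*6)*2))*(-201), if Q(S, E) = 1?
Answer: -3216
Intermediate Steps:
M = -1 (M = -1*1 = -1)
a(J) = -16 (a(J) = 12 + 4*(-5 - 2) = 12 + 4*(-7) = 12 - 28 = -16)
(M*a(((2 - 1*3)*6)*2))*(-201) = -1*(-16)*(-201) = 16*(-201) = -3216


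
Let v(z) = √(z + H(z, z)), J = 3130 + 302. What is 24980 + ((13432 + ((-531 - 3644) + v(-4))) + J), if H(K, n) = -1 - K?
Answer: 37669 + I ≈ 37669.0 + 1.0*I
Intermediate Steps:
J = 3432
v(z) = I (v(z) = √(z + (-1 - z)) = √(-1) = I)
24980 + ((13432 + ((-531 - 3644) + v(-4))) + J) = 24980 + ((13432 + ((-531 - 3644) + I)) + 3432) = 24980 + ((13432 + (-4175 + I)) + 3432) = 24980 + ((9257 + I) + 3432) = 24980 + (12689 + I) = 37669 + I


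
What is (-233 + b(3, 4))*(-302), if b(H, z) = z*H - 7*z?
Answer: 75198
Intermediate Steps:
b(H, z) = -7*z + H*z (b(H, z) = H*z - 7*z = -7*z + H*z)
(-233 + b(3, 4))*(-302) = (-233 + 4*(-7 + 3))*(-302) = (-233 + 4*(-4))*(-302) = (-233 - 16)*(-302) = -249*(-302) = 75198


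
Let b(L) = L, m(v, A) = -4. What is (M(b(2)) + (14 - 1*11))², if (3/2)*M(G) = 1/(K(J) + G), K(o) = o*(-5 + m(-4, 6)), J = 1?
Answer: 3721/441 ≈ 8.4376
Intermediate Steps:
K(o) = -9*o (K(o) = o*(-5 - 4) = o*(-9) = -9*o)
M(G) = 2/(3*(-9 + G)) (M(G) = 2/(3*(-9*1 + G)) = 2/(3*(-9 + G)))
(M(b(2)) + (14 - 1*11))² = (2/(3*(-9 + 2)) + (14 - 1*11))² = ((⅔)/(-7) + (14 - 11))² = ((⅔)*(-⅐) + 3)² = (-2/21 + 3)² = (61/21)² = 3721/441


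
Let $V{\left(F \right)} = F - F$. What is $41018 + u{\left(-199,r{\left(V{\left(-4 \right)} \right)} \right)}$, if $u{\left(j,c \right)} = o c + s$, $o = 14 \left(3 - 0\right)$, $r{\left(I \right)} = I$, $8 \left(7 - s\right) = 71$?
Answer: $\frac{328129}{8} \approx 41016.0$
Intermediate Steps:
$s = - \frac{15}{8}$ ($s = 7 - \frac{71}{8} = - \frac{15}{8} \approx -1.875$)
$V{\left(F \right)} = 0$
$o = 42$ ($o = 14 \left(3 + 0\right) = 14 \cdot 3 = 42$)
$u{\left(j,c \right)} = - \frac{15}{8} + 42 c$ ($u{\left(j,c \right)} = 42 c - \frac{15}{8} = - \frac{15}{8} + 42 c$)
$41018 + u{\left(-199,r{\left(V{\left(-4 \right)} \right)} \right)} = 41018 + \left(- \frac{15}{8} + 42 \cdot 0\right) = 41018 + \left(- \frac{15}{8} + 0\right) = 41018 - \frac{15}{8} = \frac{328129}{8}$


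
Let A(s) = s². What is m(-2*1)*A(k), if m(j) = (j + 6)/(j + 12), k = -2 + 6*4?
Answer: 968/5 ≈ 193.60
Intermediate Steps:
k = 22 (k = -2 + 24 = 22)
m(j) = (6 + j)/(12 + j)
m(-2*1)*A(k) = ((6 - 2*1)/(12 - 2*1))*22² = ((6 - 2)/(12 - 2))*484 = (4/10)*484 = ((⅒)*4)*484 = (⅖)*484 = 968/5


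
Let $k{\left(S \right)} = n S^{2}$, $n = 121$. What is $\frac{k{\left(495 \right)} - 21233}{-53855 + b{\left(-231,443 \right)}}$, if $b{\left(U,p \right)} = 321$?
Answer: $- \frac{1139492}{2059} \approx -553.42$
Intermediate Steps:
$k{\left(S \right)} = 121 S^{2}$
$\frac{k{\left(495 \right)} - 21233}{-53855 + b{\left(-231,443 \right)}} = \frac{121 \cdot 495^{2} - 21233}{-53855 + 321} = \frac{121 \cdot 245025 - 21233}{-53534} = \left(29648025 - 21233\right) \left(- \frac{1}{53534}\right) = 29626792 \left(- \frac{1}{53534}\right) = - \frac{1139492}{2059}$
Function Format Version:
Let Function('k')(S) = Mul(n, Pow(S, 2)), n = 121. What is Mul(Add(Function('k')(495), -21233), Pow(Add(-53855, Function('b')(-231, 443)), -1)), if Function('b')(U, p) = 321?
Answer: Rational(-1139492, 2059) ≈ -553.42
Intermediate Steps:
Function('k')(S) = Mul(121, Pow(S, 2))
Mul(Add(Function('k')(495), -21233), Pow(Add(-53855, Function('b')(-231, 443)), -1)) = Mul(Add(Mul(121, Pow(495, 2)), -21233), Pow(Add(-53855, 321), -1)) = Mul(Add(Mul(121, 245025), -21233), Pow(-53534, -1)) = Mul(Add(29648025, -21233), Rational(-1, 53534)) = Mul(29626792, Rational(-1, 53534)) = Rational(-1139492, 2059)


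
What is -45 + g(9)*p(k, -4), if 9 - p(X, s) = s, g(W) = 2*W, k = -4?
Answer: 189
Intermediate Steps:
p(X, s) = 9 - s
-45 + g(9)*p(k, -4) = -45 + (2*9)*(9 - 1*(-4)) = -45 + 18*(9 + 4) = -45 + 18*13 = -45 + 234 = 189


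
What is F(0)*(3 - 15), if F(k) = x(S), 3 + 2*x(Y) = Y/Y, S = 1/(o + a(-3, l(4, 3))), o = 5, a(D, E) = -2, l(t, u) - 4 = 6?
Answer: 12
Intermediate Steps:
l(t, u) = 10 (l(t, u) = 4 + 6 = 10)
S = 1/3 (S = 1/(5 - 2) = 1/3 ≈ 0.33333)
x(Y) = -1 (x(Y) = -3/2 + (Y/Y)/2 = -3/2 + (1/2)*1 = -3/2 + 1/2 = -1)
F(k) = -1
F(0)*(3 - 15) = -(3 - 15) = -1*(-12) = 12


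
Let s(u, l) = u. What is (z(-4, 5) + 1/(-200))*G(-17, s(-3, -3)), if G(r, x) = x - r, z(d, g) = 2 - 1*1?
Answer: 1393/100 ≈ 13.930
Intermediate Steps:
z(d, g) = 1 (z(d, g) = 2 - 1 = 1)
(z(-4, 5) + 1/(-200))*G(-17, s(-3, -3)) = (1 + 1/(-200))*(-3 - 1*(-17)) = (1 - 1/200)*(-3 + 17) = (199/200)*14 = 1393/100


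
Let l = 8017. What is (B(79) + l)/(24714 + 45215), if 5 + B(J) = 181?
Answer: 8193/69929 ≈ 0.11716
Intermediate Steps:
B(J) = 176 (B(J) = -5 + 181 = 176)
(B(79) + l)/(24714 + 45215) = (176 + 8017)/(24714 + 45215) = 8193/69929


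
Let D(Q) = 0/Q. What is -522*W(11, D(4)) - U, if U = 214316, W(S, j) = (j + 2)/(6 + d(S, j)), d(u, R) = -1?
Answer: -1072624/5 ≈ -2.1452e+5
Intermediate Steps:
D(Q) = 0
W(S, j) = ⅖ + j/5 (W(S, j) = (j + 2)/(6 - 1) = (2 + j)/5 = (2 + j)*(⅕) = ⅖ + j/5)
-522*W(11, D(4)) - U = -522*(⅖ + (⅕)*0) - 1*214316 = -522*(⅖ + 0) - 214316 = -522*⅖ - 214316 = -1044/5 - 214316 = -1072624/5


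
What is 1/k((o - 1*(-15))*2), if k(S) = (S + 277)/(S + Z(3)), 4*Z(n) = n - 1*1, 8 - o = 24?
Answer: -3/550 ≈ -0.0054545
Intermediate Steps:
o = -16 (o = 8 - 1*24 = 8 - 24 = -16)
Z(n) = -¼ + n/4 (Z(n) = (n - 1*1)/4 = (n - 1)/4 = (-1 + n)/4 = -¼ + n/4)
k(S) = (277 + S)/(½ + S) (k(S) = (S + 277)/(S + (-¼ + (¼)*3)) = (277 + S)/(S + (-¼ + ¾)) = (277 + S)/(S + ½) = (277 + S)/(½ + S))
1/k((o - 1*(-15))*2) = 1/(2*(277 + (-16 - 1*(-15))*2)/(1 + 2*((-16 - 1*(-15))*2))) = 1/(2*(277 + (-16 + 15)*2)/(1 + 2*((-16 + 15)*2))) = 1/(2*(277 - 1*2)/(1 + 2*(-1*2))) = 1/(2*(277 - 2)/(1 + 2*(-2))) = 1/(2*275/(1 - 4)) = 1/(2*275/(-3)) = 1/(2*(-⅓)*275) = 1/(-550/3) = -3/550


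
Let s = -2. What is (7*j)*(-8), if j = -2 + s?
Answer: 224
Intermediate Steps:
j = -4 (j = -2 - 2 = -4)
(7*j)*(-8) = (7*(-4))*(-8) = -28*(-8) = 224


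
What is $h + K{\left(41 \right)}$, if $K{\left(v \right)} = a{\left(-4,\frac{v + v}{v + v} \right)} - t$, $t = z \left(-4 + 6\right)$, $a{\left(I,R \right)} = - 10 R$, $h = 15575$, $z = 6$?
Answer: $15553$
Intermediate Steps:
$t = 12$ ($t = 6 \left(-4 + 6\right) = 6 \cdot 2 = 12$)
$K{\left(v \right)} = -22$ ($K{\left(v \right)} = - 10 \frac{v + v}{v + v} - 12 = - 10 \frac{2 v}{2 v} - 12 = - 10 \cdot 2 v \frac{1}{2 v} - 12 = \left(-10\right) 1 - 12 = -10 - 12 = -22$)
$h + K{\left(41 \right)} = 15575 - 22 = 15553$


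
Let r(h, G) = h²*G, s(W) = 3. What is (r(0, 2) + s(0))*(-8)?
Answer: -24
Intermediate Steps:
r(h, G) = G*h²
(r(0, 2) + s(0))*(-8) = (2*0² + 3)*(-8) = (2*0 + 3)*(-8) = (0 + 3)*(-8) = 3*(-8) = -24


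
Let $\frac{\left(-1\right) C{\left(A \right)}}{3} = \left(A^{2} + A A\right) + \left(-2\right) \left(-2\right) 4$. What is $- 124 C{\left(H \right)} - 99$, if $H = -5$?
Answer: $24453$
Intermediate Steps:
$C{\left(A \right)} = -48 - 6 A^{2}$ ($C{\left(A \right)} = - 3 \left(\left(A^{2} + A A\right) + \left(-2\right) \left(-2\right) 4\right) = - 3 \left(\left(A^{2} + A^{2}\right) + 4 \cdot 4\right) = - 3 \left(2 A^{2} + 16\right) = - 3 \left(16 + 2 A^{2}\right) = -48 - 6 A^{2}$)
$- 124 C{\left(H \right)} - 99 = - 124 \left(-48 - 6 \left(-5\right)^{2}\right) - 99 = - 124 \left(-48 - 150\right) - 99 = \left(-124\right) \left(-198\right) - 99 = 24552 - 99 = 24453$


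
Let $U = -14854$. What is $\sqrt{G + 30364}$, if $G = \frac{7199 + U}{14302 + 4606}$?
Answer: $\frac{\sqrt{2713840929039}}{9454} \approx 174.25$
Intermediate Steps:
$G = - \frac{7655}{18908}$ ($G = \frac{7199 - 14854}{14302 + 4606} = - \frac{7655}{18908} \approx -0.40486$)
$\sqrt{G + 30364} = \sqrt{- \frac{7655}{18908} + 30364} = \sqrt{\frac{574114857}{18908}} = \frac{\sqrt{2713840929039}}{9454}$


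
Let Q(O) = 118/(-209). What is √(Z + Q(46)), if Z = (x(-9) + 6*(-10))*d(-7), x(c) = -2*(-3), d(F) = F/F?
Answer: 2*I*√595859/209 ≈ 7.3868*I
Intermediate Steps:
d(F) = 1
Q(O) = -118/209 (Q(O) = 118*(-1/209) = -118/209)
x(c) = 6
Z = -54 (Z = (6 + 6*(-10))*1 = (6 - 60)*1 = -54*1 = -54)
√(Z + Q(46)) = √(-54 - 118/209) = √(-11404/209) = 2*I*√595859/209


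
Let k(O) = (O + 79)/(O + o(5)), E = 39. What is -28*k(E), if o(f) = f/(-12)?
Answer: -39648/463 ≈ -85.633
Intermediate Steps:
o(f) = -f/12 (o(f) = f*(-1/12) = -f/12)
k(O) = (79 + O)/(-5/12 + O) (k(O) = (O + 79)/(O - 1/12*5) = (79 + O)/(O - 5/12) = (79 + O)/(-5/12 + O))
-28*k(E) = -336*(79 + 39)/(-5 + 12*39) = -336*118/(-5 + 468) = -336*118/463 = -28*1416/463 = -39648/463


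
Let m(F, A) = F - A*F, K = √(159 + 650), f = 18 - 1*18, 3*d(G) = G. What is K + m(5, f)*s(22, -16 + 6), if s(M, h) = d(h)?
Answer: -50/3 + √809 ≈ 11.776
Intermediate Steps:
d(G) = G/3
s(M, h) = h/3
f = 0 (f = 18 - 18 = 0)
K = √809 ≈ 28.443
m(F, A) = F - A*F
K + m(5, f)*s(22, -16 + 6) = √809 + (5*(1 - 1*0))*((-16 + 6)/3) = √809 + (5*(1 + 0))*((⅓)*(-10)) = √809 + (5*1)*(-10/3) = √809 + 5*(-10/3) = √809 - 50/3 = -50/3 + √809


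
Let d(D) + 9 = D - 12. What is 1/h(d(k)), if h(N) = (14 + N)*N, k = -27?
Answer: 1/1632 ≈ 0.00061275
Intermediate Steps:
d(D) = -21 + D (d(D) = -9 + (D - 12) = -9 + (-12 + D) = -21 + D)
h(N) = N*(14 + N)
1/h(d(k)) = 1/((-21 - 27)*(14 + (-21 - 27))) = 1/(-48*(14 - 48)) = 1/(-48*(-34)) = 1/1632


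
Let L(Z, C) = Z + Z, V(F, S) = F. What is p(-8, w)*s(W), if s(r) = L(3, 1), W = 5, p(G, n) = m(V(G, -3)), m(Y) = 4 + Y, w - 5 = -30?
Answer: -24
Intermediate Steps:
w = -25 (w = 5 - 30 = -25)
p(G, n) = 4 + G
L(Z, C) = 2*Z
s(r) = 6 (s(r) = 2*3 = 6)
p(-8, w)*s(W) = (4 - 8)*6 = -4*6 = -24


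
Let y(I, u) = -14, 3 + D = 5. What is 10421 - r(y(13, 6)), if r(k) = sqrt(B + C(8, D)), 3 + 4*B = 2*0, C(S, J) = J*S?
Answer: 10421 - sqrt(61)/2 ≈ 10417.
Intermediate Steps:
D = 2 (D = -3 + 5 = 2)
B = -3/4 (B = -3/4 + (2*0)/4 = -3/4 + (1/4)*0 = -3/4 + 0 = -3/4 ≈ -0.75000)
r(k) = sqrt(61)/2 (r(k) = sqrt(-3/4 + 2*8) = sqrt(-3/4 + 16) = sqrt(61/4) = sqrt(61)/2)
10421 - r(y(13, 6)) = 10421 - sqrt(61)/2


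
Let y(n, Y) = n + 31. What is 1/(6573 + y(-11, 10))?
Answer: 1/6593 ≈ 0.00015168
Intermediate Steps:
y(n, Y) = 31 + n
1/(6573 + y(-11, 10)) = 1/(6573 + (31 - 11)) = 1/(6573 + 20) = 1/6593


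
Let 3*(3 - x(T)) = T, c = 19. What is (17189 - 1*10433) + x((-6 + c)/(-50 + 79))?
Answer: 588020/87 ≈ 6758.9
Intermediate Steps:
x(T) = 3 - T/3
(17189 - 1*10433) + x((-6 + c)/(-50 + 79)) = (17189 - 1*10433) + (3 - (-6 + 19)/(3*(-50 + 79))) = (17189 - 10433) + (3 - 13/(3*29)) = 6756 + (3 - 13/(3*29)) = 6756 + (3 - ⅓*13/29) = 6756 + (3 - 13/87) = 6756 + 248/87 = 588020/87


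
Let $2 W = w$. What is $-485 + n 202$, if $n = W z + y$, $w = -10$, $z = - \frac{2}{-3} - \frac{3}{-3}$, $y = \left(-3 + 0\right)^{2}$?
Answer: $- \frac{1051}{3} \approx -350.33$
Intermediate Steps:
$y = 9$ ($y = \left(-3\right)^{2} = 9$)
$z = \frac{5}{3}$ ($z = \left(-2\right) \left(- \frac{1}{3}\right) - -1 = \frac{2}{3} + 1 = \frac{5}{3} \approx 1.6667$)
$W = -5$ ($W = \frac{1}{2} \left(-10\right) = -5$)
$n = \frac{2}{3}$ ($n = \left(-5\right) \frac{5}{3} + 9 = - \frac{25}{3} + 9 = \frac{2}{3} \approx 0.66667$)
$-485 + n 202 = -485 + \frac{2}{3} \cdot 202 = -485 + \frac{404}{3} = - \frac{1051}{3}$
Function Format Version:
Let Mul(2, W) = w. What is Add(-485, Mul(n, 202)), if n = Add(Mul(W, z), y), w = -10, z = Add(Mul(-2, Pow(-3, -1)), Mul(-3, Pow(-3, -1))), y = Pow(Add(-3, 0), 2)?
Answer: Rational(-1051, 3) ≈ -350.33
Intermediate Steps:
y = 9 (y = Pow(-3, 2) = 9)
z = Rational(5, 3) (z = Add(Mul(-2, Rational(-1, 3)), Mul(-3, Rational(-1, 3))) = Add(Rational(2, 3), 1) = Rational(5, 3) ≈ 1.6667)
W = -5 (W = Mul(Rational(1, 2), -10) = -5)
n = Rational(2, 3) (n = Add(Mul(-5, Rational(5, 3)), 9) = Add(Rational(-25, 3), 9) = Rational(2, 3) ≈ 0.66667)
Add(-485, Mul(n, 202)) = Add(-485, Mul(Rational(2, 3), 202)) = Add(-485, Rational(404, 3)) = Rational(-1051, 3)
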